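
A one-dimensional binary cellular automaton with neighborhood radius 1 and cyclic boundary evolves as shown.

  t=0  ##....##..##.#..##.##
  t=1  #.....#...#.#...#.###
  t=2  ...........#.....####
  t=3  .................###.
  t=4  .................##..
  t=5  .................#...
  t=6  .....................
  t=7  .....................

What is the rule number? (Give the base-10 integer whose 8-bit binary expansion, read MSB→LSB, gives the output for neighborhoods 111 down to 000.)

168

  ### -> #   bit 7 = 1  t=0,i=0
  ##. -> .   bit 6 = 0  t=0,i=1
  #.# -> #   bit 5 = 1  t=0,i=12
  #.. -> .   bit 4 = 0  t=0,i=2
  .## -> #   bit 3 = 1  t=0,i=6
  .#. -> .   bit 2 = 0  t=0,i=13
  ..# -> .   bit 1 = 0  t=0,i=5
  ... -> .   bit 0 = 0  t=0,i=3
  bits 10101000 = 168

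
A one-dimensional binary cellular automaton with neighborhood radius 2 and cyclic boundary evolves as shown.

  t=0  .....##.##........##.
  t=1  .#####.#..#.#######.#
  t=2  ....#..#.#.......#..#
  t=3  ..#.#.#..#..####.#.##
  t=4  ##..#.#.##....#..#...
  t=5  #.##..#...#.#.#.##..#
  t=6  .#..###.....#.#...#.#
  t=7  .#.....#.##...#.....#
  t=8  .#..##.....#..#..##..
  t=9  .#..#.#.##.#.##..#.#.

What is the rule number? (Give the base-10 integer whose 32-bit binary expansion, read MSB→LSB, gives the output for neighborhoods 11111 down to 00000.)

1261699163

  ##### -> .   bit 31 = 0  t=1,i=3
  ####. -> #   bit 30 = 1  t=1,i=4
  ###.# -> .   bit 29 = 0  t=1,i=5
  ###.. -> .   bit 28 = 0  t=6,i=6
  ##.## -> #   bit 27 = 1  t=0,i=7
  ##.#. -> .   bit 26 = 0  t=1,i=6
  ##..# -> #   bit 25 = 1  t=3,i=0
  ##... -> #   bit 24 = 1  t=0,i=10
  #.### -> .   bit 23 = 0  t=1,i=1
  #.##. -> .   bit 22 = 0  t=0,i=8
  #.#.# -> #   bit 21 = 1  t=1,i=20
  #.#.. -> #   bit 20 = 1  t=1,i=7
  #..## -> .   bit 19 = 0  t=3,i=11
  #..#. -> #   bit 18 = 1  t=1,i=9
  #...# -> .   bit 17 = 0  t=4,i=19
  #.... -> .   bit 16 = 0  t=0,i=0
  .#### -> .   bit 15 = 0  t=1,i=2
  .###. -> .   bit 14 = 0  t=6,i=5
  .##.# -> .   bit 13 = 0  t=0,i=6
  .##.. -> .   bit 12 = 0  t=0,i=9
  .#.## -> .   bit 11 = 0  t=1,i=0
  .#.#. -> .   bit 10 = 0  t=2,i=8
  .#..# -> .   bit 9 = 0  t=1,i=8
  .#... -> .   bit 8 = 0  t=2,i=0
  ..### -> .   bit 7 = 0  t=3,i=12
  ..##. -> #   bit 6 = 1  t=0,i=5
  ..#.# -> .   bit 5 = 0  t=1,i=10
  ..#.. -> #   bit 4 = 1  t=2,i=4
  ...## -> #   bit 3 = 1  t=0,i=4
  ...#. -> .   bit 2 = 0  t=2,i=3
  ....# -> #   bit 1 = 1  t=0,i=3
  ..... -> #   bit 0 = 1  t=0,i=1
  bits 01001011001101000000000001011011 = 1261699163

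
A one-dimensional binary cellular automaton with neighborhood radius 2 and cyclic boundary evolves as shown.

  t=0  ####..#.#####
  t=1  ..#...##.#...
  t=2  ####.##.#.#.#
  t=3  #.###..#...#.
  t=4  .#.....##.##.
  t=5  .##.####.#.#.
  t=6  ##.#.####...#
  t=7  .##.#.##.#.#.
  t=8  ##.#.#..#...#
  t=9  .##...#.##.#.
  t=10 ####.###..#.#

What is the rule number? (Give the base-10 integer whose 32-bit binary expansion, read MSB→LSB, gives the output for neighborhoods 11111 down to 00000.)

1829280639

  #####|.  b31=0 t=0,i=0
  ####.|#  b30=1 t=0,i=2
  ###.#|#  b29=1 t=2,i=3
  ###..|.  b28=0 t=0,i=3
  ##.##|#  b27=1 t=2,i=4
  ##.#.|#  b26=1 t=1,i=8
  ##..#|.  b25=0 t=0,i=4
  ##...|#  b24=1 t=6,i=9
  #.###|.  b23=0 t=0,i=8
  #.##.|.  b22=0 t=2,i=5
  #.#.#|.  b21=0 t=2,i=8
  #.#..|.  b20=0 t=1,i=9
  #..##|#  b19=1 t=5,i=0
  #..#.|.  b18=0 t=0,i=5
  #...#|.  b17=0 t=1,i=4
  #....|.  b16=0 t=1,i=11
  .####|#  b15=1 t=0,i=9
  .###.|.  b14=0 t=3,i=3
  .##.#|.  b13=0 t=1,i=7
  .##..|#  b12=1 t=4,i=11
  .#.##|#  b11=1 t=0,i=7
  .#.#.|.  b10=0 t=2,i=9
  .#..#|#  b9=1 t=5,i=12
  .#...|#  b8=1 t=1,i=3
  ..###|.  b7=0 t=6,i=12
  ..##.|#  b6=1 t=1,i=6
  ..#.#|#  b5=1 t=0,i=6
  ..#..|#  b4=1 t=1,i=2
  ...##|#  b3=1 t=1,i=5
  ...#.|#  b2=1 t=1,i=1
  ....#|#  b1=1 t=1,i=0
  .....|#  b0=1 t=1,i=12
  bits 01101101000010001001101101111111 = 1829280639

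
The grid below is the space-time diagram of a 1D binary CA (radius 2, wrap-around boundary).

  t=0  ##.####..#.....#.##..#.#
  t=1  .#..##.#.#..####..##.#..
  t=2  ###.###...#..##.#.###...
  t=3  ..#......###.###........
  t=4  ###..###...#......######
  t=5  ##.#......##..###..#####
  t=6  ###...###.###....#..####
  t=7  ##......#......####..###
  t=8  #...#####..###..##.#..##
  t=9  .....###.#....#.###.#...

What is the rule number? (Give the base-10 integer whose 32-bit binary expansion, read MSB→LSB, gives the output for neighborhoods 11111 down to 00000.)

3858805367

  nb #####: next=#  (t=4,i=0, bit31=1)
  nb ####.: next=#  (t=0,i=5, bit30=1)
  nb ###.#: next=#  (t=0,i=1, bit29=1)
  nb ###..: next=.  (t=0,i=6, bit28=0)
  nb ##.##: next=.  (t=0,i=2, bit27=0)
  nb ##.#.: next=#  (t=1,i=6, bit26=1)
  nb ##..#: next=#  (t=0,i=7, bit25=1)
  nb ##...: next=.  (t=2,i=7, bit24=0)
  nb #.###: next=.  (t=0,i=3, bit23=0)
  nb #.##.: next=.  (t=0,i=17, bit22=0)
  nb #.#.#: next=.  (t=1,i=7, bit21=0)
  nb #.#..: next=.  (t=1,i=9, bit20=0)
  nb #..##: next=.  (t=1,i=3, bit19=0)
  nb #..#.: next=.  (t=0,i=8, bit18=0)
  nb #...#: next=.  (t=1,i=23, bit17=0)
  nb #....: next=.  (t=0,i=11, bit16=0)
  nb .####: next=#  (t=0,i=4, bit15=1)
  nb .###.: next=.  (t=0,i=0, bit14=0)
  nb .##.#: next=#  (t=1,i=5, bit13=1)
  nb .##..: next=#  (t=0,i=18, bit12=1)
  nb .#.##: next=.  (t=0,i=16, bit11=0)
  nb .#.#.: next=.  (t=1,i=8, bit10=0)
  nb .#..#: next=#  (t=1,i=2, bit9=1)
  nb .#...: next=.  (t=0,i=10, bit8=0)
  nb ..###: next=.  (t=1,i=12, bit7=0)
  nb ..##.: next=#  (t=1,i=4, bit6=1)
  nb ..#.#: next=#  (t=0,i=15, bit5=1)
  nb ..#..: next=#  (t=0,i=9, bit4=1)
  nb ...##: next=.  (t=2,i=23, bit3=0)
  nb ...#.: next=#  (t=0,i=14, bit2=1)
  nb ....#: next=#  (t=0,i=13, bit1=1)
  nb .....: next=#  (t=0,i=12, bit0=1)
  bits 11100110000000001011001001110111 = 3858805367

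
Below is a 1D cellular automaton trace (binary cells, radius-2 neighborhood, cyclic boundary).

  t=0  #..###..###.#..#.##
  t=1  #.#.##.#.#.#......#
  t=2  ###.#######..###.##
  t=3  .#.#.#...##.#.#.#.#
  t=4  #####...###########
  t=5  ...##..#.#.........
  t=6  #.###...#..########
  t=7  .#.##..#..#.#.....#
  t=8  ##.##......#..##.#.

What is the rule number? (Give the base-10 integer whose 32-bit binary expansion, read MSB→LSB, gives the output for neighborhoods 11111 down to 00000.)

  nb #####: next=.  (t=2,i=0, bit31=0)
  nb ####.: next=#  (t=2,i=1, bit30=1)
  nb ###.#: next=.  (t=0,i=10, bit29=0)
  nb ###..: next=#  (t=0,i=0, bit28=1)
  nb ##.##: next=#  (t=2,i=3, bit27=1)
  nb ##.#.: next=#  (t=0,i=11, bit26=1)
  nb ##..#: next=.  (t=0,i=1, bit25=0)
  nb ##...: next=.  (t=4,i=5, bit24=0)
  nb #.###: next=.  (t=0,i=17, bit23=0)
  nb #.##.: next=#  (t=1,i=4, bit22=1)
  nb #.#.#: next=#  (t=1,i=2, bit21=1)
  nb #.#..: next=.  (t=0,i=12, bit20=0)
  nb #..##: next=#  (t=0,i=2, bit19=1)
  nb #..#.: next=.  (t=0,i=14, bit18=0)
  nb #...#: next=.  (t=3,i=7, bit17=0)
  nb #....: next=#  (t=1,i=13, bit16=1)
  nb .####: next=#  (t=2,i=5, bit15=1)
  nb .###.: next=#  (t=0,i=4, bit14=1)
  nb .##.#: next=#  (t=1,i=0, bit13=1)
  nb .##..: next=#  (t=5,i=4, bit12=1)
  nb .#.##: next=.  (t=0,i=16, bit11=0)
  nb .#.#.: next=#  (t=1,i=8, bit10=1)
  nb .#..#: next=.  (t=0,i=13, bit9=0)
  nb .#...: next=.  (t=1,i=12, bit8=0)
  nb ..###: next=.  (t=0,i=3, bit7=0)
  nb ..##.: next=#  (t=1,i=18, bit6=1)
  nb ..#.#: next=.  (t=0,i=15, bit5=0)
  nb ..#..: next=.  (t=6,i=8, bit4=0)
  nb ...##: next=#  (t=1,i=17, bit3=1)
  nb ...#.: next=#  (t=6,i=7, bit2=1)
  nb ....#: next=.  (t=1,i=16, bit1=0)
  nb .....: next=#  (t=1,i=14, bit0=1)
  bits 01011100011010011111010001001101 = 1550447693

1550447693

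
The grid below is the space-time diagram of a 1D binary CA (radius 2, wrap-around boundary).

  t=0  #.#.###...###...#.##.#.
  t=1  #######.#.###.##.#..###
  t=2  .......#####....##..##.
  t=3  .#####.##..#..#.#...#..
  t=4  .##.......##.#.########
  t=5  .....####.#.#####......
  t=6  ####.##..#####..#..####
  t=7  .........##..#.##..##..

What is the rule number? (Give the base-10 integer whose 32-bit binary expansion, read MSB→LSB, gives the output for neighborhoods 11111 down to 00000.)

  nb #####: next=.  (t=1,i=0, bit31=0)
  nb ####.: next=.  (t=1,i=5, bit30=0)
  nb ###.#: next=.  (t=1,i=6, bit29=0)
  nb ###..: next=#  (t=0,i=6, bit28=1)
  nb ##.##: next=.  (t=1,i=13, bit27=0)
  nb ##.#.: next=#  (t=0,i=20, bit26=1)
  nb ##..#: next=.  (t=2,i=18, bit25=0)
  nb ##...: next=.  (t=0,i=7, bit24=0)
  nb #.###: next=#  (t=0,i=4, bit23=1)
  nb #.##.: next=.  (t=0,i=18, bit22=0)
  nb #.#.#: next=#  (t=0,i=0, bit21=1)
  nb #.#..: next=#  (t=1,i=17, bit20=1)
  nb #..##: next=.  (t=1,i=19, bit19=0)
  nb #..#.: next=#  (t=3,i=10, bit18=1)
  nb #...#: next=#  (t=0,i=8, bit17=1)
  nb #....: next=.  (t=2,i=0, bit16=0)
  nb .####: next=#  (t=1,i=21, bit15=1)
  nb .###.: next=#  (t=0,i=5, bit14=1)
  nb .##.#: next=.  (t=0,i=19, bit13=0)
  nb .##..: next=.  (t=2,i=17, bit12=0)
  nb .#.##: next=#  (t=0,i=3, bit11=1)
  nb .#.#.: next=#  (t=0,i=1, bit10=1)
  nb .#..#: next=.  (t=1,i=18, bit9=0)
  nb .#...: next=#  (t=3,i=17, bit8=1)
  nb ..###: next=#  (t=0,i=10, bit7=1)
  nb ..##.: next=#  (t=2,i=16, bit6=1)
  nb ..#.#: next=.  (t=0,i=16, bit5=0)
  nb ..#..: next=#  (t=3,i=11, bit4=1)
  nb ...##: next=.  (t=0,i=9, bit3=0)
  nb ...#.: next=#  (t=0,i=15, bit2=1)
  nb ....#: next=#  (t=2,i=5, bit1=1)
  nb .....: next=#  (t=2,i=1, bit0=1)
  bits 00010100101101101100110111010111 = 347524567

347524567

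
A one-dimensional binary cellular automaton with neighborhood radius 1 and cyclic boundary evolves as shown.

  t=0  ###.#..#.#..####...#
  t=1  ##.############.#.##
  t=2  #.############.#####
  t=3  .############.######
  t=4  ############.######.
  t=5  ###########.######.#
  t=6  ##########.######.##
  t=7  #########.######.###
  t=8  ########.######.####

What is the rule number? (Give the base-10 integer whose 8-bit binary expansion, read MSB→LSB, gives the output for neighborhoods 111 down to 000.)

190

  [7] ### => #  t=0,i=0
  [6] ##. => .  t=0,i=2
  [5] #.# => #  t=0,i=3
  [4] #.. => #  t=0,i=5
  [3] .## => #  t=0,i=12
  [2] .#. => #  t=0,i=4
  [1] ..# => #  t=0,i=6
  [0] ... => .  t=0,i=17
  bits 10111110 = 190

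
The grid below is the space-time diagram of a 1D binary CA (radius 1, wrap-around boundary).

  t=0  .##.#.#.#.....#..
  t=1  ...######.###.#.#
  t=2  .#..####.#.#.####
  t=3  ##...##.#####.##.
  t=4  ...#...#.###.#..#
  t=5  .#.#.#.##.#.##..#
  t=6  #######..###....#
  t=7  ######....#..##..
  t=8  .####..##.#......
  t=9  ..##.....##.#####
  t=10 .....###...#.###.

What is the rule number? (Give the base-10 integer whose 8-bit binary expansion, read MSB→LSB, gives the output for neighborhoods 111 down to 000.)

165

  ###|#  b7=1 t=1,i=4
  ##.|.  b6=0 t=0,i=2
  #.#|#  b5=1 t=0,i=3
  #..|.  b4=0 t=0,i=9
  .##|.  b3=0 t=0,i=1
  .#.|#  b2=1 t=0,i=4
  ..#|.  b1=0 t=0,i=0
  ...|#  b0=1 t=0,i=10
  bits 10100101 = 165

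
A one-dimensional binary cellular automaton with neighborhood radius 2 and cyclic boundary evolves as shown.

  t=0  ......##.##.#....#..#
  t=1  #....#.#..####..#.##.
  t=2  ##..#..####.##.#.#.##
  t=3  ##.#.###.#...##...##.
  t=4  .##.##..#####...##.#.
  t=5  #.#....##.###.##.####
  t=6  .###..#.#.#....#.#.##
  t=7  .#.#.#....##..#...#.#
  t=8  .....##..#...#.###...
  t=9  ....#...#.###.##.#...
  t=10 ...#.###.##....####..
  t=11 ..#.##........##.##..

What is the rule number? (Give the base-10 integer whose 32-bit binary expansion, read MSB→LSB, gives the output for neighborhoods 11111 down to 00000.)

  [31] ##### => #  t=4,i=10
  [30] ####. => #  t=1,i=12
  [29] ###.# => .  t=2,i=10
  [28] ###.. => #  t=1,i=13
  [27] ##.## => .  t=0,i=8
  [26] ##.#. => #  t=0,i=11
  [25] ##..# => .  t=1,i=14
  [24] ##... => .  t=3,i=15
  [23] #.### => #  t=2,i=19
  [22] #.##. => .  t=0,i=9
  [21] #.#.# => .  t=2,i=15
  [20] #.#.. => #  t=0,i=12
  [19] #..## => #  t=1,i=9
  [18] #..#. => #  t=0,i=19
  [17] #...# => #  t=3,i=11
  [16] #.... => .  t=0,i=1
  [15] .#### => .  t=1,i=11
  [14] .###. => .  t=3,i=6
  [13] .##.# => #  t=0,i=7
  [12] .##.. => .  t=3,i=14
  [11] .#.## => #  t=1,i=17
  [10] .#.#. => .  t=1,i=6
  [9] .#..# => #  t=0,i=18
  [8] .#... => #  t=0,i=0
  [7] ..### => #  t=1,i=10
  [6] ..##. => .  t=0,i=6
  [5] ..#.# => .  t=1,i=5
  [4] ..#.. => .  t=0,i=17
  [3] ...## => #  t=0,i=5
  [2] ...#. => #  t=0,i=16
  [1] ....# => .  t=0,i=4
  [0] ..... => .  t=0,i=2
  bits 11010100100111100010101110001100 = 3567135628

3567135628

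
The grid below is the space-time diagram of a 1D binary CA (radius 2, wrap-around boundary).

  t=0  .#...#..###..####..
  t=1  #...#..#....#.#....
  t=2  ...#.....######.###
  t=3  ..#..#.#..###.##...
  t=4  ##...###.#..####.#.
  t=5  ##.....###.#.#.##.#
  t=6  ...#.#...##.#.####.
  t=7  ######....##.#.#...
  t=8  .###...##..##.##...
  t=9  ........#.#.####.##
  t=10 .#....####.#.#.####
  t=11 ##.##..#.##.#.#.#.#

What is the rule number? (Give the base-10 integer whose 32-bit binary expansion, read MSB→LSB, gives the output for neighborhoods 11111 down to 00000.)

2891562022

  [31] ##### => #  t=2,i=11
  [30] ####. => .  t=0,i=15
  [29] ###.# => #  t=2,i=14
  [28] ###.. => .  t=0,i=10
  [27] ##.## => #  t=2,i=15
  [26] ##.#. => #  t=4,i=8
  [25] ##..# => .  t=0,i=11
  [24] ##... => .  t=0,i=17
  [23] #.### => .  t=2,i=16
  [22] #.##. => #  t=3,i=14
  [21] #.#.# => .  t=4,i=17
  [20] #.#.. => #  t=1,i=14
  [19] #..## => #  t=0,i=7
  [18] #..#. => .  t=1,i=6
  [17] #...# => .  t=0,i=3
  [16] #.... => #  t=1,i=9
  [15] .#### => #  t=0,i=14
  [14] .###. => .  t=0,i=9
  [13] .##.# => #  t=5,i=16
  [12] .##.. => #  t=3,i=15
  [11] .#.## => #  t=4,i=18
  [10] .#.#. => #  t=1,i=13
  [9] .#..# => .  t=0,i=6
  [8] .#... => .  t=0,i=2
  [7] ..### => .  t=0,i=8
  [6] ..##. => .  t=6,i=9
  [5] ..#.# => #  t=1,i=12
  [4] ..#.. => .  t=0,i=1
  [3] ...## => .  t=2,i=8
  [2] ...#. => #  t=0,i=0
  [1] ....# => #  t=1,i=10
  [0] ..... => .  t=2,i=6
  bits 10101100010110011011110000100110 = 2891562022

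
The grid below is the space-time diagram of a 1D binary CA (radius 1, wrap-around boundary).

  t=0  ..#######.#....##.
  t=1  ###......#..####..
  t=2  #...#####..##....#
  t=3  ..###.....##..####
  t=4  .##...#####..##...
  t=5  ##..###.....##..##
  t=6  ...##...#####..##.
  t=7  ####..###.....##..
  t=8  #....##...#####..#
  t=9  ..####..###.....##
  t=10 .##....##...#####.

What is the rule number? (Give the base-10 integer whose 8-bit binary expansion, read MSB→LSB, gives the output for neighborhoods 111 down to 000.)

43

  nb ###: next=.  (t=0,i=3, bit7=0)
  nb ##.: next=.  (t=0,i=8, bit6=0)
  nb #.#: next=#  (t=0,i=9, bit5=1)
  nb #..: next=.  (t=0,i=11, bit4=0)
  nb .##: next=#  (t=0,i=2, bit3=1)
  nb .#.: next=.  (t=0,i=10, bit2=0)
  nb ..#: next=#  (t=0,i=1, bit1=1)
  nb ...: next=#  (t=0,i=0, bit0=1)
  bits 00101011 = 43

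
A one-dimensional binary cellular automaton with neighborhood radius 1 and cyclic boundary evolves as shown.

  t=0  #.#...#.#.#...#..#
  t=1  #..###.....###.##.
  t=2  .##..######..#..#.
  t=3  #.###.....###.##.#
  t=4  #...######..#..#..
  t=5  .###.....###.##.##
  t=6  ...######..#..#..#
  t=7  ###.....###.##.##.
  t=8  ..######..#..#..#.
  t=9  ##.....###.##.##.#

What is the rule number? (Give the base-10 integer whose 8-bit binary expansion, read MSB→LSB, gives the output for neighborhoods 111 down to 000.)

83

  ###|.  b7=0 t=1,i=4
  ##.|#  b6=1 t=0,i=0
  #.#|.  b5=0 t=0,i=1
  #..|#  b4=1 t=0,i=3
  .##|.  b3=0 t=0,i=17
  .#.|.  b2=0 t=0,i=2
  ..#|#  b1=1 t=0,i=5
  ...|#  b0=1 t=0,i=4
  bits 01010011 = 83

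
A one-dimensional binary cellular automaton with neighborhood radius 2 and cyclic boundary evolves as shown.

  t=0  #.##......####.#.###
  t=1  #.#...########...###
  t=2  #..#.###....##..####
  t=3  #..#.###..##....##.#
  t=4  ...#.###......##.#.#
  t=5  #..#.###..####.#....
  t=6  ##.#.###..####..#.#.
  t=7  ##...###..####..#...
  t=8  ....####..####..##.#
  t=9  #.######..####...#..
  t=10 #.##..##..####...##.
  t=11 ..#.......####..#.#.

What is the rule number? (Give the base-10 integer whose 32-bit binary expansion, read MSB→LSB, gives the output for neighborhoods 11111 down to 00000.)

1891689403

  nb #####: next=.  (t=1,i=8, bit31=0)
  nb ####.: next=#  (t=0,i=12, bit30=1)
  nb ###.#: next=#  (t=0,i=0, bit29=1)
  nb ###..: next=#  (t=1,i=13, bit28=1)
  nb ##.##: next=.  (t=0,i=1, bit27=0)
  nb ##.#.: next=.  (t=0,i=14, bit26=0)
  nb ##..#: next=.  (t=2,i=1, bit25=0)
  nb ##...: next=.  (t=0,i=4, bit24=0)
  nb #.###: next=#  (t=0,i=17, bit23=1)
  nb #.##.: next=#  (t=0,i=2, bit22=1)
  nb #.#.#: next=.  (t=0,i=15, bit21=0)
  nb #.#..: next=.  (t=1,i=2, bit20=0)
  nb #..##: next=.  (t=2,i=15, bit19=0)
  nb #..#.: next=.  (t=2,i=2, bit18=0)
  nb #...#: next=.  (t=1,i=4, bit17=0)
  nb #....: next=.  (t=0,i=5, bit16=0)
  nb .####: next=#  (t=0,i=11, bit15=1)
  nb .###.: next=#  (t=2,i=6, bit14=1)
  nb .##.#: next=#  (t=3,i=17, bit13=1)
  nb .##..: next=.  (t=0,i=3, bit12=0)
  nb .#.##: next=.  (t=0,i=16, bit11=0)
  nb .#.#.: next=.  (t=4,i=18, bit10=0)
  nb .#..#: next=#  (t=5,i=1, bit9=1)
  nb .#...: next=#  (t=1,i=3, bit8=1)
  nb ..###: next=#  (t=0,i=10, bit7=1)
  nb ..##.: next=.  (t=2,i=12, bit6=0)
  nb ..#.#: next=#  (t=2,i=3, bit5=1)
  nb ..#..: next=#  (t=5,i=0, bit4=1)
  nb ...##: next=#  (t=0,i=9, bit3=1)
  nb ...#.: next=.  (t=4,i=2, bit2=0)
  nb ....#: next=#  (t=0,i=8, bit1=1)
  nb .....: next=#  (t=0,i=6, bit0=1)
  bits 01110000110000001110001110111011 = 1891689403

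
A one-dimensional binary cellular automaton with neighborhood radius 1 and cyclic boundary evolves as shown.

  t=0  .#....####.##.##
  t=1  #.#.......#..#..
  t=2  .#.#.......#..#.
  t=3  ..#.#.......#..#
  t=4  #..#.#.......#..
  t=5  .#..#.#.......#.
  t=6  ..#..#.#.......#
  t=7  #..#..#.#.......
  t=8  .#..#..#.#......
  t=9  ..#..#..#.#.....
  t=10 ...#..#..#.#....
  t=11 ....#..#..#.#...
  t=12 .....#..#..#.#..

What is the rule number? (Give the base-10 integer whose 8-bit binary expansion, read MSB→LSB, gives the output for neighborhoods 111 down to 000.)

  [7] ### => .  t=0,i=7
  [6] ##. => .  t=0,i=9
  [5] #.# => #  t=0,i=0
  [4] #.. => #  t=0,i=2
  [3] .## => .  t=0,i=6
  [2] .#. => .  t=0,i=1
  [1] ..# => .  t=0,i=5
  [0] ... => .  t=0,i=3
  bits 00110000 = 48

48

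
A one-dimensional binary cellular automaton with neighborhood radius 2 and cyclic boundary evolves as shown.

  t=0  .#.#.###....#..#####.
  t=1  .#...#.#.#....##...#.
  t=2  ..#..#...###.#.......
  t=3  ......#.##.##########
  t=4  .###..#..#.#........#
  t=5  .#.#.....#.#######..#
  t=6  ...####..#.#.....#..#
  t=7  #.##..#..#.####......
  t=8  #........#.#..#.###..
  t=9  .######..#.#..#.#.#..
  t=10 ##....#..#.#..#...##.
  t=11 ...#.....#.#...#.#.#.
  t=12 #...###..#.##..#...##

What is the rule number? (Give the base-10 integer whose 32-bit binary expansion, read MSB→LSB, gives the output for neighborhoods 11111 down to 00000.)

  nb #####: next=.  (t=0,i=17, bit31=0)
  nb ####.: next=.  (t=0,i=18, bit30=0)
  nb ###.#: next=#  (t=2,i=11, bit29=1)
  nb ###..: next=#  (t=0,i=7, bit28=1)
  nb ##.##: next=.  (t=3,i=10, bit27=0)
  nb ##.#.: next=#  (t=2,i=12, bit26=1)
  nb ##..#: next=.  (t=0,i=20, bit25=0)
  nb ##...: next=.  (t=0,i=8, bit24=0)
  nb #.###: next=#  (t=0,i=5, bit23=1)
  nb #.##.: next=.  (t=3,i=8, bit22=0)
  nb #.#.#: next=.  (t=0,i=3, bit21=0)
  nb #.#..: next=#  (t=1,i=9, bit20=1)
  nb #..##: next=#  (t=0,i=14, bit19=1)
  nb #..#.: next=.  (t=0,i=0, bit18=0)
  nb #...#: next=.  (t=1,i=3, bit17=0)
  nb #....: next=#  (t=0,i=9, bit16=1)
  nb .####: next=.  (t=0,i=16, bit15=0)
  nb .###.: next=.  (t=0,i=6, bit14=0)
  nb .##.#: next=#  (t=3,i=9, bit13=1)
  nb .##..: next=.  (t=1,i=15, bit12=0)
  nb .#.##: next=.  (t=0,i=4, bit11=0)
  nb .#.#.: next=.  (t=0,i=2, bit10=0)
  nb .#..#: next=.  (t=0,i=13, bit9=0)
  nb .#...: next=#  (t=1,i=2, bit8=1)
  nb ..###: next=#  (t=0,i=15, bit7=1)
  nb ..##.: next=.  (t=1,i=14, bit6=0)
  nb ..#.#: next=#  (t=0,i=1, bit5=1)
  nb ..#..: next=.  (t=0,i=12, bit4=0)
  nb ...##: next=#  (t=1,i=13, bit3=1)
  nb ...#.: next=.  (t=0,i=11, bit2=0)
  nb ....#: next=.  (t=0,i=10, bit1=0)
  nb .....: next=#  (t=2,i=16, bit0=1)
  bits 00110100100110010010000110101001 = 882450857

882450857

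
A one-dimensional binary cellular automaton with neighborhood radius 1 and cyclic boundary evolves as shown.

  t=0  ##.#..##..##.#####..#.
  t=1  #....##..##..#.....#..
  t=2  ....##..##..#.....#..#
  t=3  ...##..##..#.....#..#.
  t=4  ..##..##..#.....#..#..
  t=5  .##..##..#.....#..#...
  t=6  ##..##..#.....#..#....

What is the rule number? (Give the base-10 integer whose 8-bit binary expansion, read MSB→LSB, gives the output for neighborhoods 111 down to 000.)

  nb ###: next=.  (t=0,i=14, bit7=0)
  nb ##.: next=.  (t=0,i=1, bit6=0)
  nb #.#: next=.  (t=0,i=2, bit5=0)
  nb #..: next=.  (t=0,i=4, bit4=0)
  nb .##: next=#  (t=0,i=0, bit3=1)
  nb .#.: next=.  (t=0,i=3, bit2=0)
  nb ..#: next=#  (t=0,i=5, bit1=1)
  nb ...: next=.  (t=1,i=2, bit0=0)
  bits 00001010 = 10

10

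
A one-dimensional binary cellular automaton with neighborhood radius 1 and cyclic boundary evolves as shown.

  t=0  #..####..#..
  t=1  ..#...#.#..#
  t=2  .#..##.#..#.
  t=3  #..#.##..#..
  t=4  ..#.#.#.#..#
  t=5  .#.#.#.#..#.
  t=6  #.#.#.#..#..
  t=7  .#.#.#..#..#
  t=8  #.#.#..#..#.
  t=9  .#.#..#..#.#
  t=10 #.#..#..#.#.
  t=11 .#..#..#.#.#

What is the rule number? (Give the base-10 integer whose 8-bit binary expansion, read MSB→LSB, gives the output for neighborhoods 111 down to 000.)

99

  nb ###: next=.  (t=0,i=4, bit7=0)
  nb ##.: next=#  (t=0,i=6, bit6=1)
  nb #.#: next=#  (t=1,i=7, bit5=1)
  nb #..: next=.  (t=0,i=1, bit4=0)
  nb .##: next=.  (t=0,i=3, bit3=0)
  nb .#.: next=.  (t=0,i=0, bit2=0)
  nb ..#: next=#  (t=0,i=2, bit1=1)
  nb ...: next=#  (t=1,i=4, bit0=1)
  bits 01100011 = 99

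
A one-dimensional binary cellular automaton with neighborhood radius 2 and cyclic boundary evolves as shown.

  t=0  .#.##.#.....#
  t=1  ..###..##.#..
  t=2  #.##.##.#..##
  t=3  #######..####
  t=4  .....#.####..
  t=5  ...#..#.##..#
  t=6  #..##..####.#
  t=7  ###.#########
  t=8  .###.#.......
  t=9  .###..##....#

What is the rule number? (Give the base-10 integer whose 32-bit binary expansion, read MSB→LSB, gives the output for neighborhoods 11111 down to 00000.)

  [31] ##### => .  t=3,i=0
  [30] ####. => #  t=3,i=5
  [29] ###.# => #  t=2,i=0
  [28] ###.. => .  t=1,i=4
  [27] ##.## => #  t=2,i=1
  [26] ##.#. => .  t=0,i=5
  [25] ##..# => #  t=1,i=5
  [24] ##... => .  t=4,i=11
  [23] #.### => .  t=4,i=7
  [22] #.##. => #  t=0,i=3
  [21] #.#.# => .  t=0,i=1
  [20] #.#.. => .  t=0,i=6
  [19] #..## => #  t=1,i=6
  [18] #..#. => .  t=5,i=5
  [17] #...# => .  t=5,i=1
  [16] #.... => #  t=0,i=8
  [15] .#### => #  t=3,i=10
  [14] .###. => #  t=1,i=3
  [13] .##.# => #  t=0,i=4
  [12] .##.. => #  t=5,i=9
  [11] .#.## => #  t=0,i=2
  [10] .#.#. => .  t=0,i=0
  [9] .#..# => #  t=2,i=9
  [8] .#... => #  t=0,i=7
  [7] ..### => #  t=1,i=2
  [6] ..##. => .  t=1,i=7
  [5] ..#.# => .  t=0,i=12
  [4] ..#.. => #  t=5,i=3
  [3] ...## => .  t=1,i=1
  [2] ...#. => .  t=0,i=11
  [1] ....# => #  t=0,i=10
  [0] ..... => .  t=0,i=9
  bits 01101010010010011111101110010010 = 1783233426

1783233426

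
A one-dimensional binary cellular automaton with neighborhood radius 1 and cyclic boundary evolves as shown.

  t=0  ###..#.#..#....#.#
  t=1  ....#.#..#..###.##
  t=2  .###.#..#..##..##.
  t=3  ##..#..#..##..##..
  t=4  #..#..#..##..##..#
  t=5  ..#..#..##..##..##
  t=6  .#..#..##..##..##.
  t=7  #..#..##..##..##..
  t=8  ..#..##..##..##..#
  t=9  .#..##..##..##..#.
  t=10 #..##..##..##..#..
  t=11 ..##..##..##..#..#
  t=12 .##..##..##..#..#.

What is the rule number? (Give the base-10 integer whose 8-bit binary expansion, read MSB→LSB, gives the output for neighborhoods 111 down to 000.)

  ### -> .   bit 7 = 0  t=0,i=0
  ##. -> .   bit 6 = 0  t=0,i=2
  #.# -> #   bit 5 = 1  t=0,i=6
  #.. -> .   bit 4 = 0  t=0,i=3
  .## -> #   bit 3 = 1  t=0,i=17
  .#. -> .   bit 2 = 0  t=0,i=5
  ..# -> #   bit 1 = 1  t=0,i=4
  ... -> #   bit 0 = 1  t=0,i=12
  bits 00101011 = 43

43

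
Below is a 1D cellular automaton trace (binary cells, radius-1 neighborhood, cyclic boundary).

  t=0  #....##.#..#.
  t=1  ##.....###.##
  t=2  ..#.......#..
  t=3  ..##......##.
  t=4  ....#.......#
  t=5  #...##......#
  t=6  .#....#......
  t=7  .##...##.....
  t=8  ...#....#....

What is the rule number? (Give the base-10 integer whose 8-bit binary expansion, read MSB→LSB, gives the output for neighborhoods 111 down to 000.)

  nb ###: next=.  (t=1,i=0, bit7=0)
  nb ##.: next=.  (t=0,i=6, bit6=0)
  nb #.#: next=#  (t=0,i=7, bit5=1)
  nb #..: next=#  (t=0,i=1, bit4=1)
  nb .##: next=.  (t=0,i=5, bit3=0)
  nb .#.: next=#  (t=0,i=0, bit2=1)
  nb ..#: next=.  (t=0,i=4, bit1=0)
  nb ...: next=.  (t=0,i=2, bit0=0)
  bits 00110100 = 52

52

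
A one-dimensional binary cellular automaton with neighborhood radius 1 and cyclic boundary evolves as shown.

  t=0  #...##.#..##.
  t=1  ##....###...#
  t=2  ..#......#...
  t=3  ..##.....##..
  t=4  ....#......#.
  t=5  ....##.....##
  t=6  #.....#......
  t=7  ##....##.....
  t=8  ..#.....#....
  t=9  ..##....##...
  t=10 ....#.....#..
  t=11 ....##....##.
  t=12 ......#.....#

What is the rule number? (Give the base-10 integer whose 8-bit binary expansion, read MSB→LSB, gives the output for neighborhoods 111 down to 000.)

52

  nb ###: next=.  (t=1,i=0, bit7=0)
  nb ##.: next=.  (t=0,i=5, bit6=0)
  nb #.#: next=#  (t=0,i=6, bit5=1)
  nb #..: next=#  (t=0,i=1, bit4=1)
  nb .##: next=.  (t=0,i=4, bit3=0)
  nb .#.: next=#  (t=0,i=0, bit2=1)
  nb ..#: next=.  (t=0,i=3, bit1=0)
  nb ...: next=.  (t=0,i=2, bit0=0)
  bits 00110100 = 52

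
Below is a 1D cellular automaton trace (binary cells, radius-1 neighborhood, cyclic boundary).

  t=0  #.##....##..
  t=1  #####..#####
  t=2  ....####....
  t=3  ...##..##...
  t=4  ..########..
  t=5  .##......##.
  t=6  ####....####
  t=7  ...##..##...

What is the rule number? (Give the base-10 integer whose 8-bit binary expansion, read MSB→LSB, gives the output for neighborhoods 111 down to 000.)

126

  nb ###: next=.  (t=1,i=0, bit7=0)
  nb ##.: next=#  (t=0,i=3, bit6=1)
  nb #.#: next=#  (t=0,i=1, bit5=1)
  nb #..: next=#  (t=0,i=4, bit4=1)
  nb .##: next=#  (t=0,i=2, bit3=1)
  nb .#.: next=#  (t=0,i=0, bit2=1)
  nb ..#: next=#  (t=0,i=7, bit1=1)
  nb ...: next=.  (t=0,i=5, bit0=0)
  bits 01111110 = 126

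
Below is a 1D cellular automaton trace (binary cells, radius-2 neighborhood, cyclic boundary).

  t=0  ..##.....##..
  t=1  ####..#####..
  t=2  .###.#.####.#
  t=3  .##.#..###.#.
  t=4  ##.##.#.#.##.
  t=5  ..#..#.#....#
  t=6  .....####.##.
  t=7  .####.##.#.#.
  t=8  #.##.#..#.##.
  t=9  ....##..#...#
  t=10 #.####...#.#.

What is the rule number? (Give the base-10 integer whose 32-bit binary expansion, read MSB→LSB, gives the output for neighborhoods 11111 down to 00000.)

  #####|#  b31=1 t=1,i=8
  ####.|#  b30=1 t=1,i=2
  ###.#|.  b29=0 t=2,i=3
  ###..|#  b28=1 t=1,i=3
  ##.##|#  b27=1 t=4,i=2
  ##.#.|#  b26=1 t=2,i=4
  ##..#|.  b25=0 t=1,i=4
  ##...|.  b24=0 t=0,i=4
  #.###|#  b23=1 t=2,i=1
  #.##.|.  b22=0 t=4,i=0
  #.#.#|.  b21=0 t=2,i=5
  #.#..|#  b20=1 t=3,i=4
  #..##|#  b19=1 t=1,i=5
  #..#.|.  b18=0 t=5,i=1
  #...#|.  b17=0 t=9,i=10
  #....|.  b16=0 t=0,i=5
  .####|#  b15=1 t=1,i=1
  .###.|#  b14=1 t=2,i=2
  .##.#|.  b13=0 t=3,i=2
  .##..|#  b12=1 t=0,i=3
  .#.##|.  b11=0 t=2,i=0
  .#.#.|#  b10=1 t=4,i=7
  .#..#|.  b9=0 t=3,i=5
  .#...|#  b8=1 t=5,i=8
  ..###|.  b7=0 t=1,i=0
  ..##.|#  b6=1 t=0,i=2
  ..#.#|#  b5=1 t=5,i=5
  ..#..|.  b4=0 t=5,i=2
  ...##|#  b3=1 t=0,i=1
  ...#.|#  b2=1 t=5,i=11
  ....#|#  b1=1 t=0,i=0
  .....|#  b0=1 t=0,i=6
  bits 11011100100110001101010101101111 = 3701003631

3701003631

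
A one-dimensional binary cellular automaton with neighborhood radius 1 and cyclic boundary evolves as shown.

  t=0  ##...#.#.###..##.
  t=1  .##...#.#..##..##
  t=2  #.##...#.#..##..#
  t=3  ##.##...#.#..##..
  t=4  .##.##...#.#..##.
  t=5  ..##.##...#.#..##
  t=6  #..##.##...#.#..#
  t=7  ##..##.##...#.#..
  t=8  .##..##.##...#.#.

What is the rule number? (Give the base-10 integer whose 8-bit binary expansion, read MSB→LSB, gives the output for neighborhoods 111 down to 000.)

  ### -> .   bit 7 = 0  t=0,i=10
  ##. -> #   bit 6 = 1  t=0,i=1
  #.# -> #   bit 5 = 1  t=0,i=6
  #.. -> #   bit 4 = 1  t=0,i=2
  .## -> .   bit 3 = 0  t=0,i=0
  .#. -> .   bit 2 = 0  t=0,i=5
  ..# -> .   bit 1 = 0  t=0,i=4
  ... -> .   bit 0 = 0  t=0,i=3
  bits 01110000 = 112

112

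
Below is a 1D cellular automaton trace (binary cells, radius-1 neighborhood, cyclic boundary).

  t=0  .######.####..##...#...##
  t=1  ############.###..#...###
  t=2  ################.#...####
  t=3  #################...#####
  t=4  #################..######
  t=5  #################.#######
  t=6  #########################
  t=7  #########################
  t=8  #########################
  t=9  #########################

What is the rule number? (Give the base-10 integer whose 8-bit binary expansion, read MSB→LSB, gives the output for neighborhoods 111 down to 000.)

  ###|#  b7=1 t=0,i=2
  ##.|#  b6=1 t=0,i=6
  #.#|#  b5=1 t=0,i=0
  #..|.  b4=0 t=0,i=12
  .##|#  b3=1 t=0,i=1
  .#.|.  b2=0 t=0,i=19
  ..#|#  b1=1 t=0,i=13
  ...|.  b0=0 t=0,i=17
  bits 11101010 = 234

234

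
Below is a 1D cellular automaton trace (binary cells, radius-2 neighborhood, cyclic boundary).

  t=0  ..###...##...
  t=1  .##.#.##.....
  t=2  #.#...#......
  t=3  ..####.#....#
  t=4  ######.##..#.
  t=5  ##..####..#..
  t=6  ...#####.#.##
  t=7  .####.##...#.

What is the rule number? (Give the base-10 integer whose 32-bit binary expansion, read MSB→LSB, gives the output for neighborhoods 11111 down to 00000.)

  [31] ##### => .  t=4,i=2
  [30] ####. => #  t=3,i=4
  [29] ###.# => #  t=3,i=5
  [28] ###.. => #  t=0,i=4
  [27] ##.## => #  t=4,i=6
  [26] ##.#. => .  t=1,i=3
  [25] ##..# => .  t=4,i=9
  [24] ##... => .  t=0,i=5
  [23] #.### => #  t=4,i=0
  [22] #.##. => #  t=1,i=6
  [21] #.#.# => .  t=1,i=4
  [20] #.#.. => #  t=2,i=2
  [19] #..## => #  t=3,i=1
  [18] #..#. => #  t=4,i=10
  [17] #...# => #  t=0,i=6
  [16] #.... => .  t=0,i=11
  [15] .#### => #  t=3,i=3
  [14] .###. => .  t=0,i=3
  [13] .##.# => #  t=1,i=2
  [12] .##.. => .  t=0,i=9
  [11] .#.## => .  t=1,i=5
  [10] .#.#. => .  t=2,i=1
  [9] .#..# => #  t=3,i=0
  [8] .#... => #  t=2,i=3
  [7] ..### => #  t=0,i=2
  [6] ..##. => .  t=0,i=8
  [5] ..#.# => .  t=2,i=0
  [4] ..#.. => .  t=2,i=6
  [3] ...## => #  t=0,i=1
  [2] ...#. => #  t=2,i=5
  [1] ....# => .  t=0,i=0
  [0] ..... => .  t=0,i=12
  bits 01111000110111101010001110001100 = 2027856780

2027856780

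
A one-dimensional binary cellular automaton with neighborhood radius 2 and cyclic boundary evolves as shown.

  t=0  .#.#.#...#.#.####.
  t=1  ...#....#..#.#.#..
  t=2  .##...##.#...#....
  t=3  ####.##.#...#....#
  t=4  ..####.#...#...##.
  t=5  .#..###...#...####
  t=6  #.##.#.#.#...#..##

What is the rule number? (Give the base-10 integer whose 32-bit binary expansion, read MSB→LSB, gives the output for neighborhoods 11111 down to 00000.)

1843941966

  ##### -> .   bit 31 = 0  t=3,i=1
  ####. -> #   bit 30 = 1  t=0,i=15
  ###.# -> #   bit 29 = 1  t=3,i=3
  ###.. -> .   bit 28 = 0  t=0,i=16
  ##.## -> #   bit 27 = 1  t=3,i=4
  ##.#. -> #   bit 26 = 1  t=2,i=8
  ##..# -> .   bit 25 = 0  t=0,i=17
  ##... -> #   bit 24 = 1  t=2,i=3
  #.### -> #   bit 23 = 1  t=0,i=13
  #.##. -> #   bit 22 = 1  t=3,i=5
  #.#.# -> #   bit 21 = 1  t=0,i=3
  #.#.. -> .   bit 20 = 0  t=0,i=5
  #..## -> #   bit 19 = 1  t=5,i=3
  #..#. -> .   bit 18 = 0  t=0,i=0
  #...# -> .   bit 17 = 0  t=0,i=7
  #.... -> .   bit 16 = 0  t=1,i=5
  .#### -> .   bit 15 = 0  t=0,i=14
  .###. -> #   bit 14 = 1  t=5,i=5
  .##.# -> .   bit 13 = 0  t=2,i=7
  .##.. -> #   bit 12 = 1  t=2,i=2
  .#.## -> .   bit 11 = 0  t=0,i=12
  .#.#. -> .   bit 10 = 0  t=0,i=2
  .#..# -> #   bit 9 = 1  t=1,i=9
  .#... -> .   bit 8 = 0  t=0,i=6
  ..### -> .   bit 7 = 0  t=3,i=17
  ..##. -> #   bit 6 = 1  t=2,i=1
  ..#.# -> .   bit 5 = 0  t=0,i=1
  ..#.. -> .   bit 4 = 0  t=1,i=3
  ...## -> #   bit 3 = 1  t=2,i=0
  ...#. -> #   bit 2 = 1  t=0,i=8
  ....# -> #   bit 1 = 1  t=1,i=1
  ..... -> .   bit 0 = 0  t=1,i=0
  bits 01101101111010000101001001001110 = 1843941966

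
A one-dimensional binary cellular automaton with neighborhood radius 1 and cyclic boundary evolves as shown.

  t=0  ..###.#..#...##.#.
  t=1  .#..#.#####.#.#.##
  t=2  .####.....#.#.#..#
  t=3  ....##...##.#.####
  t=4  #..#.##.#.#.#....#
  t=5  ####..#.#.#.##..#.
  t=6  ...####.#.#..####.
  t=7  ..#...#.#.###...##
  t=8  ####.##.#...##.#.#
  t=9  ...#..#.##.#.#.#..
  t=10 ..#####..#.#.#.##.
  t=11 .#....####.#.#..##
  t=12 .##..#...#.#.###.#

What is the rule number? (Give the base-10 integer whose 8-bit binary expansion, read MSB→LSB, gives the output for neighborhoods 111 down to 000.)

  ###|.  b7=0 t=0,i=3
  ##.|#  b6=1 t=0,i=4
  #.#|.  b5=0 t=0,i=5
  #..|#  b4=1 t=0,i=7
  .##|.  b3=0 t=0,i=2
  .#.|#  b2=1 t=0,i=6
  ..#|#  b1=1 t=0,i=1
  ...|.  b0=0 t=0,i=0
  bits 01010110 = 86

86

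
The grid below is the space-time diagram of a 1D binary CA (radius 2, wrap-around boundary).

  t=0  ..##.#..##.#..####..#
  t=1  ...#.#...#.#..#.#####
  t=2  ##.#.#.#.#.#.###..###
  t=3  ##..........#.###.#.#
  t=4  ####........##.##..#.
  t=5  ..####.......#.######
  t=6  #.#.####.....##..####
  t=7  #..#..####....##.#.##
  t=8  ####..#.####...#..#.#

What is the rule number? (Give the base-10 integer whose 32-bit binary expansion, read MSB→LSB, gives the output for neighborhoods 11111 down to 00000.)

4082596016

  ##### -> #   bit 31 = 1  t=1,i=18
  ####. -> #   bit 30 = 1  t=0,i=16
  ###.# -> #   bit 29 = 1  t=2,i=1
  ###.. -> #   bit 28 = 1  t=0,i=17
  ##.## -> .   bit 27 = 0  t=4,i=14
  ##.#. -> .   bit 26 = 0  t=0,i=4
  ##..# -> #   bit 25 = 1  t=0,i=18
  ##... -> #   bit 24 = 1  t=1,i=0
  #.### -> .   bit 23 = 0  t=1,i=16
  #.##. -> #   bit 22 = 1  t=4,i=15
  #.#.# -> .   bit 21 = 0  t=2,i=3
  #.#.. -> #   bit 20 = 1  t=0,i=5
  #..## -> .   bit 19 = 0  t=0,i=1
  #..#. -> #   bit 18 = 1  t=0,i=19
  #...# -> #   bit 17 = 1  t=1,i=1
  #.... -> #   bit 16 = 1  t=3,i=3
  .#### -> .   bit 15 = 0  t=0,i=15
  .###. -> #   bit 14 = 1  t=2,i=14
  .##.# -> #   bit 13 = 1  t=0,i=3
  .##.. -> #   bit 12 = 1  t=4,i=16
  .#.## -> #   bit 11 = 1  t=1,i=15
  .#.#. -> .   bit 10 = 0  t=1,i=4
  .#..# -> .   bit 9 = 0  t=0,i=0
  .#... -> .   bit 8 = 0  t=1,i=6
  ..### -> #   bit 7 = 1  t=0,i=14
  ..##. -> .   bit 6 = 0  t=0,i=2
  ..#.# -> #   bit 5 = 1  t=1,i=3
  ..#.. -> #   bit 4 = 1  t=0,i=20
  ...## -> .   bit 3 = 0  t=4,i=11
  ...#. -> .   bit 2 = 0  t=1,i=2
  ....# -> .   bit 1 = 0  t=3,i=10
  ..... -> .   bit 0 = 0  t=3,i=4
  bits 11110011010101110111100010110000 = 4082596016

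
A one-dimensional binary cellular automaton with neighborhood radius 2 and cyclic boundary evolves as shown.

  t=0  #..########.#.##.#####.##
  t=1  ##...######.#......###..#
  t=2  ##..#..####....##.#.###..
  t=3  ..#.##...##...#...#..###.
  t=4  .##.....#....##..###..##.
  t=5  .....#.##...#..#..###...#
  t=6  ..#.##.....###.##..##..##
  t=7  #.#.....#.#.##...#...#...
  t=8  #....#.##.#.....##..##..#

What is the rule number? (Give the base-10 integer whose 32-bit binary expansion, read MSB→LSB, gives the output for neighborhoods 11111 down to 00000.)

  ##### -> #   bit 31 = 1  t=0,i=5
  ####. -> #   bit 30 = 1  t=0,i=9
  ###.# -> #   bit 29 = 1  t=0,i=10
  ###.. -> #   bit 28 = 1  t=0,i=0
  ##.## -> .   bit 27 = 0  t=0,i=16
  ##.#. -> .   bit 26 = 0  t=0,i=11
  ##..# -> #   bit 25 = 1  t=0,i=1
  ##... -> .   bit 24 = 0  t=1,i=2
  #.### -> .   bit 23 = 0  t=0,i=17
  #.##. -> .   bit 22 = 0  t=0,i=14
  #.#.# -> #   bit 21 = 1  t=0,i=12
  #.#.. -> .   bit 20 = 0  t=1,i=12
  #..## -> .   bit 19 = 0  t=0,i=2
  #..#. -> .   bit 18 = 0  t=2,i=3
  #...# -> .   bit 17 = 0  t=1,i=3
  #.... -> .   bit 16 = 0  t=1,i=14
  .#### -> .   bit 15 = 0  t=0,i=4
  .###. -> #   bit 14 = 1  t=0,i=24
  .##.# -> .   bit 13 = 0  t=0,i=15
  .##.. -> .   bit 12 = 0  t=2,i=1
  .#.## -> .   bit 11 = 0  t=0,i=13
  .#.#. -> .   bit 10 = 0  t=7,i=1
  .#..# -> #   bit 9 = 1  t=2,i=5
  .#... -> .   bit 8 = 0  t=1,i=13
  ..### -> .   bit 7 = 0  t=0,i=3
  ..##. -> .   bit 6 = 0  t=2,i=0
  ..#.# -> #   bit 5 = 1  t=3,i=2
  ..#.. -> #   bit 4 = 1  t=2,i=4
  ...## -> #   bit 3 = 1  t=1,i=4
  ...#. -> #   bit 2 = 1  t=3,i=1
  ....# -> .   bit 1 = 0  t=1,i=17
  ..... -> #   bit 0 = 1  t=1,i=15
  bits 11110010001000000100001000111101 = 4062200381

4062200381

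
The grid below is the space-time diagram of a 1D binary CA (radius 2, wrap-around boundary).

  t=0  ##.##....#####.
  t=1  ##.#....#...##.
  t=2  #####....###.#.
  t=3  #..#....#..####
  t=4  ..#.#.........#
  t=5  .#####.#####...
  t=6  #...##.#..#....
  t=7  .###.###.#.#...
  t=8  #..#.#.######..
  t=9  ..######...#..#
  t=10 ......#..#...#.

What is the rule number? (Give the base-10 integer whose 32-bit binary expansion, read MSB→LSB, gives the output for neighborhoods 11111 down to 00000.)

  nb #####: next=.  (t=0,i=11, bit31=0)
  nb ####.: next=#  (t=0,i=12, bit30=1)
  nb ###.#: next=#  (t=0,i=13, bit29=1)
  nb ###..: next=.  (t=2,i=4, bit28=0)
  nb ##.##: next=.  (t=0,i=2, bit27=0)
  nb ##.#.: next=#  (t=1,i=2, bit26=1)
  nb ##..#: next=.  (t=3,i=1, bit25=0)
  nb ##...: next=.  (t=0,i=5, bit24=0)
  nb #.###: next=#  (t=2,i=0, bit23=1)
  nb #.##.: next=#  (t=0,i=0, bit22=1)
  nb #.#.#: next=#  (t=2,i=13, bit21=1)
  nb #.#..: next=#  (t=1,i=3, bit20=1)
  nb #..##: next=.  (t=3,i=10, bit19=0)
  nb #..#.: next=#  (t=3,i=2, bit18=1)
  nb #...#: next=#  (t=1,i=10, bit17=1)
  nb #....: next=.  (t=0,i=6, bit16=0)
  nb .####: next=.  (t=0,i=10, bit15=0)
  nb .###.: next=.  (t=2,i=10, bit14=0)
  nb .##.#: next=#  (t=0,i=1, bit13=1)
  nb .##..: next=.  (t=0,i=4, bit12=0)
  nb .#.##: next=#  (t=2,i=14, bit11=1)
  nb .#.#.: next=#  (t=4,i=3, bit10=1)
  nb .#..#: next=.  (t=3,i=9, bit9=0)
  nb .#...: next=#  (t=1,i=4, bit8=1)
  nb ..###: next=.  (t=0,i=9, bit7=0)
  nb ..##.: next=.  (t=1,i=12, bit6=0)
  nb ..#.#: next=#  (t=4,i=2, bit5=1)
  nb ..#..: next=.  (t=1,i=8, bit4=0)
  nb ...##: next=#  (t=0,i=8, bit3=1)
  nb ...#.: next=.  (t=1,i=7, bit2=0)
  nb ....#: next=.  (t=0,i=7, bit1=0)
  nb .....: next=#  (t=4,i=7, bit0=1)
  bits 01100100111101100010110100101001 = 1693855017

1693855017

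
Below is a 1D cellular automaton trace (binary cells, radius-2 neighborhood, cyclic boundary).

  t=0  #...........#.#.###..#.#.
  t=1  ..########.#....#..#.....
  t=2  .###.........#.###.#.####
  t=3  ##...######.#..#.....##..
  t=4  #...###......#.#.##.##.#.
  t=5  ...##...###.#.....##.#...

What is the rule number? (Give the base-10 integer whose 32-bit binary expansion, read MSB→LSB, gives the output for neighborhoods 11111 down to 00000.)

176267997

  ##### -> .   bit 31 = 0  t=1,i=4
  ####. -> .   bit 30 = 0  t=1,i=8
  ###.# -> .   bit 29 = 0  t=1,i=9
  ###.. -> .   bit 28 = 0  t=0,i=18
  ##.## -> #   bit 27 = 1  t=2,i=0
  ##.#. -> .   bit 26 = 0  t=1,i=10
  ##..# -> #   bit 25 = 1  t=0,i=19
  ##... -> .   bit 24 = 0  t=2,i=4
  #.### -> #   bit 23 = 1  t=0,i=16
  #.##. -> .   bit 22 = 0  t=4,i=17
  #.#.# -> .   bit 21 = 0  t=0,i=14
  #.#.. -> .   bit 20 = 0  t=0,i=0
  #..## -> .   bit 19 = 0  t=3,i=24
  #..#. -> .   bit 18 = 0  t=0,i=20
  #...# -> .   bit 17 = 0  t=3,i=3
  #.... -> #   bit 16 = 1  t=0,i=2
  .#### -> #   bit 15 = 1  t=1,i=3
  .###. -> .   bit 14 = 0  t=0,i=17
  .##.# -> #   bit 13 = 1  t=4,i=18
  .##.. -> .   bit 12 = 0  t=3,i=1
  .#.## -> .   bit 11 = 0  t=0,i=15
  .#.#. -> .   bit 10 = 0  t=0,i=13
  .#..# -> #   bit 9 = 1  t=1,i=17
  .#... -> .   bit 8 = 0  t=0,i=1
  ..### -> #   bit 7 = 1  t=1,i=2
  ..##. -> #   bit 6 = 1  t=3,i=0
  ..#.# -> .   bit 5 = 0  t=0,i=12
  ..#.. -> #   bit 4 = 1  t=1,i=16
  ...## -> #   bit 3 = 1  t=1,i=1
  ...#. -> #   bit 2 = 1  t=0,i=11
  ....# -> .   bit 1 = 0  t=0,i=10
  ..... -> #   bit 0 = 1  t=0,i=3
  bits 00001010100000011010001011011101 = 176267997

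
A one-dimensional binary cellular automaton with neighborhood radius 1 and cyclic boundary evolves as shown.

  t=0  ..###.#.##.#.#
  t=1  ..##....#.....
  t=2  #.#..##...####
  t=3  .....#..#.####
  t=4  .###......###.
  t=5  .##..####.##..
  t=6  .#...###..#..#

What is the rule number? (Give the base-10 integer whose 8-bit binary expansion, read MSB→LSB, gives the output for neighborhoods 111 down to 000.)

  nb ###: next=#  (t=0,i=3, bit7=1)
  nb ##.: next=.  (t=0,i=4, bit6=0)
  nb #.#: next=.  (t=0,i=5, bit5=0)
  nb #..: next=.  (t=0,i=0, bit4=0)
  nb .##: next=#  (t=0,i=2, bit3=1)
  nb .#.: next=.  (t=0,i=6, bit2=0)
  nb ..#: next=.  (t=0,i=1, bit1=0)
  nb ...: next=#  (t=1,i=0, bit0=1)
  bits 10001001 = 137

137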